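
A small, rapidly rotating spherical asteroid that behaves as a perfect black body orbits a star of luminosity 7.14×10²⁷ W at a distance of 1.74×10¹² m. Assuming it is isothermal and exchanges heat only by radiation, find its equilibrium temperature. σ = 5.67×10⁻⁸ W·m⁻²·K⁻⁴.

T ≈ 170 K

First find the stellar flux at distance d: S = L/(4πd²) = 7.14×10²⁷/(4π·(1.74×10¹²)²) = 187.7 W/m².
For an isothermal sphere, absorbed (1−a)S·πr² = emitted σ·4πr²·T⁴, so T⁴ = (1−a)S/(4σ).
T⁴ = 1.00·187.7/(4·5.67×10⁻⁸) = 8.275×10⁸ K⁴.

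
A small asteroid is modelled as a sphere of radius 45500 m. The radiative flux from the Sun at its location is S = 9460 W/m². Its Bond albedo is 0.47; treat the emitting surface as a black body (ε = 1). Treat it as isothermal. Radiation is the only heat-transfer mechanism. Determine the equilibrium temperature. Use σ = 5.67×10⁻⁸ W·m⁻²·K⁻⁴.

T ≈ 386 K

At equilibrium, absorbed power = emitted power.
Absorbing cross-section = πr² = 6.504×10⁹ m²; emitting surface = 4πr² = 2.602×10¹⁰ m² (ratio 4).
(1−a)S·A_cross = εσ·A_surf·T⁴  ⇒  T⁴ = (1−a)S/(4σ).
T⁴ = 0.530·9460/(4·5.67×10⁻⁸) = 2.211×10¹⁰ K⁴.
T = (2.211×10¹⁰)^(1/4).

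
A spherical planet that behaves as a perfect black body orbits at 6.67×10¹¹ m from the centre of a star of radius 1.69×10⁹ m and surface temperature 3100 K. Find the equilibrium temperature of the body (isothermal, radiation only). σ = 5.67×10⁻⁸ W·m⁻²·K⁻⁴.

T ≈ 110 K

The star's surface emits σT_*⁴; at distance d the flux is S = σT_*⁴(R_*/d)².
S = 5.67×10⁻⁸·(3100)⁴·(1.69×10⁹/6.67×10¹¹)² = 33.62 W/m².
For an isothermal sphere T⁴ = (1−a)S/(4σ) = 1.482×10⁸ K⁴.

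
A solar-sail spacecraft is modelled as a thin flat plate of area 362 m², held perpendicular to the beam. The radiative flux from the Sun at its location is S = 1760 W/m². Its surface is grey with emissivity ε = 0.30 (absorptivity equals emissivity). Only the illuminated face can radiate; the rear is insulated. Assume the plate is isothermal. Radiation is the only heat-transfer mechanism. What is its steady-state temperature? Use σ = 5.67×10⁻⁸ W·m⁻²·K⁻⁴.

T ≈ 420 K

At equilibrium, absorbed power = emitted power.
Absorbing cross-section = A = 362.0 m²; emitting surface = A = 362.0 m² (ratio 1).
εS·A_cross = εσ·A_surf·T⁴  ⇒  T⁴ = S/(1σ)   (ε cancels).
T⁴ = 1760/(1·5.67×10⁻⁸) = 3.104×10¹⁰ K⁴.
T = (3.104×10¹⁰)^(1/4).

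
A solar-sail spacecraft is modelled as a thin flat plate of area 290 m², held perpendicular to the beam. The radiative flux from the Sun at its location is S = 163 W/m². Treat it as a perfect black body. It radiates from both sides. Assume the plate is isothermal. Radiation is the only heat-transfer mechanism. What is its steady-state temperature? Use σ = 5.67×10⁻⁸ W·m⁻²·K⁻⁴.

At equilibrium, absorbed power = emitted power.
Absorbing cross-section = A = 290.0 m²; emitting surface = 2A = 580.0 m² (ratio 2).
S·A_cross = εσ·A_surf·T⁴  ⇒  T⁴ = S/(2σ).
T⁴ = 1.00·163/(2·5.67×10⁻⁸) = 1.437×10⁹ K⁴.
T = (1.437×10⁹)^(1/4).

T ≈ 195 K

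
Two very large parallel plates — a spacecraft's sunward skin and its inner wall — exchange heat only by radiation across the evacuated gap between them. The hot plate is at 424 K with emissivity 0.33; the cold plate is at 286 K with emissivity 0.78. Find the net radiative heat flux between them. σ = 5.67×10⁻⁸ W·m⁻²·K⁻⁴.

For two infinite grey parallel plates, q = σ(T₁⁴ − T₂⁴)/(1/ε₁ + 1/ε₂ − 1).
T₁⁴ − T₂⁴ = 3.232×10¹⁰ − 6.691×10⁹ = 2.563×10¹⁰ K⁴.
1/ε₁ + 1/ε₂ − 1 = 3.030 + 1.282 − 1 = 3.312.
q = 5.67×10⁻⁸ × 2.563×10¹⁰ / 3.312.

q ≈ 439 W/m²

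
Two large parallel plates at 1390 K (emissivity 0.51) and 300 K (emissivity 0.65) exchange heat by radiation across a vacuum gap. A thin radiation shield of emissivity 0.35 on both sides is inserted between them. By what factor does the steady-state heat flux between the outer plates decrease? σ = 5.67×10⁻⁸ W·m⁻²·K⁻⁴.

factor ≈ 2.89

Without shield: q₀ = σΔ(T⁴)/(1/ε₁+1/ε₂−1) with denominator 2.499.
With shield the two gaps are in series; the resistances add: (1/ε₁+1/ε_s−1)+(1/ε_s+1/ε₂−1) = 3.818+3.396 = 7.214.
Heat-flux ratio q₀/q = 7.214/2.499.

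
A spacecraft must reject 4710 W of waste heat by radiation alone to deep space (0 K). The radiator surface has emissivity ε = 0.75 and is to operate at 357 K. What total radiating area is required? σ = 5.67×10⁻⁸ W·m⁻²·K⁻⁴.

A ≈ 6.82 m²

P = εσA T⁴ ⇒ A = P/(εσT⁴).
T⁴ = 1.624×10¹⁰ K⁴.
A = 4710/(0.75 × 5.67×10⁻⁸ × 1.624×10¹⁰).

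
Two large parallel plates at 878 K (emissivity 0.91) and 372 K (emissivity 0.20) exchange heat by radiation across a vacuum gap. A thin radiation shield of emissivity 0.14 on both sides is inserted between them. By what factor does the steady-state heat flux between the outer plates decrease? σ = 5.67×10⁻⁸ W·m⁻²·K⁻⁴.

factor ≈ 3.61

Without shield: q₀ = σΔ(T⁴)/(1/ε₁+1/ε₂−1) with denominator 5.099.
With shield the two gaps are in series; the resistances add: (1/ε₁+1/ε_s−1)+(1/ε_s+1/ε₂−1) = 7.242+11.14 = 18.38.
Heat-flux ratio q₀/q = 18.38/5.099.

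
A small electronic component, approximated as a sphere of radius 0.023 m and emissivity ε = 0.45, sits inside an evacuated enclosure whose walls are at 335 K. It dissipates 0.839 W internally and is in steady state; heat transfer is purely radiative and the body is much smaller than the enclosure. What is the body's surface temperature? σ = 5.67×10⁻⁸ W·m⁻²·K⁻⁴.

T ≈ 364 K

For a small grey body in a large enclosure, net radiated power = εσA(T⁴ − T_w⁴).
Steady state: P = εσA(T⁴ − T_w⁴) with A = 4πr² = 0.006648 m².
T⁴ = P/(εσA) + T_w⁴ = 0.839/(0.45·5.67×10⁻⁸·0.006648) + (335)⁴
    = 4.947×10⁹ + 1.259×10¹⁰ = 1.754×10¹⁰ K⁴.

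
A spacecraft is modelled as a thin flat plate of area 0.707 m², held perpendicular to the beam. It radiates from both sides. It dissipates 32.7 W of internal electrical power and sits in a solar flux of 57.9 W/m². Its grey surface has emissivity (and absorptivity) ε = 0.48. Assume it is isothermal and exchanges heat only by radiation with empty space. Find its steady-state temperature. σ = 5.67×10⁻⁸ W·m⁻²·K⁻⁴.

At steady state, absorbed solar power + internal power = radiated power.
Absorbed: α·S·A_cross = 0.48·57.9·0.7070 = 19.65 W (cross-section A).
Total input = 19.65 + 32.7 = 52.35 W.
Radiated: εσ·A_surf·T⁴ with A_surf = 2A = 1.414 m².
T⁴ = 52.35/(0.48·5.67×10⁻⁸·1.414) = 1.360×10⁹ K⁴.

T ≈ 192 K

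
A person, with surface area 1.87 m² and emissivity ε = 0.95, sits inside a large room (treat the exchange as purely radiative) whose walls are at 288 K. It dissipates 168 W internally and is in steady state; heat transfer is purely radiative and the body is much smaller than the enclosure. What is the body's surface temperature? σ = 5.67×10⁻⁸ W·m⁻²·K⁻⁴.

For a small grey body in a large enclosure, net radiated power = εσA(T⁴ − T_w⁴).
Steady state: P = εσA(T⁴ − T_w⁴) with A = 1.87 m².
T⁴ = P/(εσA) + T_w⁴ = 168/(0.95·5.67×10⁻⁸·1.870) + (288)⁴
    = 1.668×10⁹ + 6.880×10⁹ = 8.548×10⁹ K⁴.

T ≈ 304 K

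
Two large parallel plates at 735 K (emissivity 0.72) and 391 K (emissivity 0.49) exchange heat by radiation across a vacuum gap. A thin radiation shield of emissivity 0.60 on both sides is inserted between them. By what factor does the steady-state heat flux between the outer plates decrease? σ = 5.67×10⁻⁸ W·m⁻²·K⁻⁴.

Without shield: q₀ = σΔ(T⁴)/(1/ε₁+1/ε₂−1) with denominator 2.430.
With shield the two gaps are in series; the resistances add: (1/ε₁+1/ε_s−1)+(1/ε_s+1/ε₂−1) = 2.056+2.707 = 4.763.
Heat-flux ratio q₀/q = 4.763/2.430.

factor ≈ 1.96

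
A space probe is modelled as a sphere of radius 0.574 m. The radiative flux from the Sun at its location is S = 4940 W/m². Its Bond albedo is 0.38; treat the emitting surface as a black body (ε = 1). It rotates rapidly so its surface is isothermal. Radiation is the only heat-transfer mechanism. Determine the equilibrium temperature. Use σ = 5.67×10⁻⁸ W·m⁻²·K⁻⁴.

At equilibrium, absorbed power = emitted power.
Absorbing cross-section = πr² = 1.035 m²; emitting surface = 4πr² = 4.140 m² (ratio 4).
(1−a)S·A_cross = εσ·A_surf·T⁴  ⇒  T⁴ = (1−a)S/(4σ).
T⁴ = 0.620·4940/(4·5.67×10⁻⁸) = 1.350×10¹⁰ K⁴.
T = (1.350×10¹⁰)^(1/4).

T ≈ 341 K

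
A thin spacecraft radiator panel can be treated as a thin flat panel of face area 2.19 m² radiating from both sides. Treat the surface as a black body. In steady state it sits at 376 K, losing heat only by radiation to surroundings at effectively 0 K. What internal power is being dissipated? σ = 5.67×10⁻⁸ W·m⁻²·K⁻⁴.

Steady state: P = εσA T⁴.
A = 2·2.19 = 4.380 m²; T⁴ = (376)⁴ = 1.999×10¹⁰ K⁴.
P = 1.0 × 5.67×10⁻⁸ × 4.380 × 1.999×10¹⁰.

P ≈ 4960 W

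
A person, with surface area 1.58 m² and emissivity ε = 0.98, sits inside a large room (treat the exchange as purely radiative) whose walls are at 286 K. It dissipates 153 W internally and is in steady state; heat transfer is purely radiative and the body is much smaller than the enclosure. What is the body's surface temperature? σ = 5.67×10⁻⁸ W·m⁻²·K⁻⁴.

T ≈ 303 K

For a small grey body in a large enclosure, net radiated power = εσA(T⁴ − T_w⁴).
Steady state: P = εσA(T⁴ − T_w⁴) with A = 1.58 m².
T⁴ = P/(εσA) + T_w⁴ = 153/(0.98·5.67×10⁻⁸·1.580) + (286)⁴
    = 1.743×10⁹ + 6.691×10⁹ = 8.433×10⁹ K⁴.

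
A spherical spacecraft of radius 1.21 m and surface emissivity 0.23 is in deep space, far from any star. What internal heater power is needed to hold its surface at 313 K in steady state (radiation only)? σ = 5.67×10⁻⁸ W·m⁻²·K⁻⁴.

P = εσ·4πr²·T⁴.
4πr² = 18.40 m²; T⁴ = 9.598×10⁹ K⁴.
P = 0.23·5.67×10⁻⁸·18.40·9.598×10⁹.

P ≈ 2300 W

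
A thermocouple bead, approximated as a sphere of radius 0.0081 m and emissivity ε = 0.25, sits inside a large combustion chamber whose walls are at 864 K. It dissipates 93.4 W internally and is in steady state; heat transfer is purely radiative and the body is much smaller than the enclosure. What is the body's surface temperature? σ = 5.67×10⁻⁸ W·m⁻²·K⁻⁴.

T ≈ 1710 K

For a small grey body in a large enclosure, net radiated power = εσA(T⁴ − T_w⁴).
Steady state: P = εσA(T⁴ − T_w⁴) with A = 4πr² = 8.245×10⁻⁴ m².
T⁴ = P/(εσA) + T_w⁴ = 93.4/(0.25·5.67×10⁻⁸·8.245×10⁻⁴) + (864)⁴
    = 7.992×10¹² + 5.573×10¹¹ = 8.549×10¹² K⁴.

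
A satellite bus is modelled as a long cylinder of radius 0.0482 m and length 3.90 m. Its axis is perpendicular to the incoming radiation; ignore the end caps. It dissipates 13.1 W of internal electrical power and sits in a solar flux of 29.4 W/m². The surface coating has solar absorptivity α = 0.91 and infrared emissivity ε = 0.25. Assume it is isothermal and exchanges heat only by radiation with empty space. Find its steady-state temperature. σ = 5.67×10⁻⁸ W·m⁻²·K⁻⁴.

T ≈ 193 K

At steady state, absorbed solar power + internal power = radiated power.
Absorbed: α·S·A_cross = 0.91·29.4·0.3760 = 10.06 W (cross-section 2rL).
Total input = 10.06 + 13.1 = 23.16 W.
Radiated: εσ·A_surf·T⁴ with A_surf = 2πrL = 1.181 m².
T⁴ = 23.16/(0.25·5.67×10⁻⁸·1.181) = 1.383×10⁹ K⁴.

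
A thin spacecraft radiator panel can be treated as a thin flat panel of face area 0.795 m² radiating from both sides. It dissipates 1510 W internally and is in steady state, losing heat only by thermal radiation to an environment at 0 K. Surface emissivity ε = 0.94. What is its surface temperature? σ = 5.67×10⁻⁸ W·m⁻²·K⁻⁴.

Steady state: internal power = radiated power, P = εσA T⁴.
Radiating area A = 2·0.795 = 1.590 m².
T⁴ = P/(εσA) = 1510/(0.94·5.67×10⁻⁸·1.590) = 1.782×10¹⁰ K⁴.
T = (1.782×10¹⁰)^(1/4).

T ≈ 365 K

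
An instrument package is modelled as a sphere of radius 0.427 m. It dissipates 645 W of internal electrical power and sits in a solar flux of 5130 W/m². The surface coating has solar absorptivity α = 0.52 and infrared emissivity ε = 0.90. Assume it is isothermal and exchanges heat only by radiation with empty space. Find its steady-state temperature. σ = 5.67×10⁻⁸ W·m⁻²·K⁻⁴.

At steady state, absorbed solar power + internal power = radiated power.
Absorbed: α·S·A_cross = 0.52·5130·0.5728 = 1528 W (cross-section πr²).
Total input = 1528 + 645 = 2173 W.
Radiated: εσ·A_surf·T⁴ with A_surf = 4πr² = 2.291 m².
T⁴ = 2173/(0.90·5.67×10⁻⁸·2.291) = 1.859×10¹⁰ K⁴.

T ≈ 369 K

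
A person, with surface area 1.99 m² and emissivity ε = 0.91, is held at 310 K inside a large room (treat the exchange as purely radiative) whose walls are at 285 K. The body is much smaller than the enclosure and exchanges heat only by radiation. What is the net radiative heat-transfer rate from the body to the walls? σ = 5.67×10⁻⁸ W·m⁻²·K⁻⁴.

P_net ≈ 271 W

For a small grey body in a large enclosure: P_net = εσA(T_body⁴ − T_wall⁴).
A = 1.99 m²; T_body⁴ − T_wall⁴ = 9.235×10⁹ − 6.598×10⁹ = 2.638×10⁹ K⁴.
|P_net| = 0.91·5.67×10⁻⁸·1.990·2.638×10⁹.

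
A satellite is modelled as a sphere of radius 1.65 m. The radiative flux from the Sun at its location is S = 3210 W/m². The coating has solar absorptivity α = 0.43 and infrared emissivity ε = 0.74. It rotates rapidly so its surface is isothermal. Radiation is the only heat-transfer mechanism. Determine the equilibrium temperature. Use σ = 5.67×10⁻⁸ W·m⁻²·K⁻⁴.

T ≈ 301 K

At equilibrium, absorbed power = emitted power.
Absorbing cross-section = πr² = 8.553 m²; emitting surface = 4πr² = 34.21 m² (ratio 4).
αS·A_cross = εσ·A_surf·T⁴  ⇒  T⁴ = αS/(ε·4σ).
T⁴ = 0.430·3210/(0.74·4·5.67×10⁻⁸) = 8.224×10⁹ K⁴.
T = (8.224×10⁹)^(1/4).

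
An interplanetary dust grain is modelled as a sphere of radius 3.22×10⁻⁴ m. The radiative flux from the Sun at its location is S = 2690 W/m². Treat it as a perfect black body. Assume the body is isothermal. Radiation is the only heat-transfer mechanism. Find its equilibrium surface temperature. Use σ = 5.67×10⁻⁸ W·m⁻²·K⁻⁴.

At equilibrium, absorbed power = emitted power.
Absorbing cross-section = πr² = 3.257×10⁻⁷ m²; emitting surface = 4πr² = 1.303×10⁻⁶ m² (ratio 4).
S·A_cross = εσ·A_surf·T⁴  ⇒  T⁴ = S/(4σ).
T⁴ = 1.00·2690/(4·5.67×10⁻⁸) = 1.186×10¹⁰ K⁴.
T = (1.186×10¹⁰)^(1/4).

T ≈ 330 K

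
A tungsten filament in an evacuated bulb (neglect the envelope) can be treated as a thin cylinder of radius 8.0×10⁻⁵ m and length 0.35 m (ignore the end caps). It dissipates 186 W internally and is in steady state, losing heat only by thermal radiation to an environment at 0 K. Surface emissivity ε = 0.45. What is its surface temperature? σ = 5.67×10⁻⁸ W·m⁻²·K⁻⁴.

T ≈ 2540 K

Steady state: internal power = radiated power, P = εσA T⁴.
Radiating area A = 2πrL = 1.759×10⁻⁴ m².
T⁴ = P/(εσA) = 186/(0.45·5.67×10⁻⁸·1.759×10⁻⁴) = 4.144×10¹³ K⁴.
T = (4.144×10¹³)^(1/4).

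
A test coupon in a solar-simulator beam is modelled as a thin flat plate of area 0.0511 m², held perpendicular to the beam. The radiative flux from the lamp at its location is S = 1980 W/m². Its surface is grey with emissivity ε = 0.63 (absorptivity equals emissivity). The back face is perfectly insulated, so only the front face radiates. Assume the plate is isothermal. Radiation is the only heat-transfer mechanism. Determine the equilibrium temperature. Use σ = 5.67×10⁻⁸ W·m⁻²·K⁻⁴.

T ≈ 432 K

At equilibrium, absorbed power = emitted power.
Absorbing cross-section = A = 0.05110 m²; emitting surface = A = 0.05110 m² (ratio 1).
εS·A_cross = εσ·A_surf·T⁴  ⇒  T⁴ = S/(1σ)   (ε cancels).
T⁴ = 1980/(1·5.67×10⁻⁸) = 3.492×10¹⁰ K⁴.
T = (3.492×10¹⁰)^(1/4).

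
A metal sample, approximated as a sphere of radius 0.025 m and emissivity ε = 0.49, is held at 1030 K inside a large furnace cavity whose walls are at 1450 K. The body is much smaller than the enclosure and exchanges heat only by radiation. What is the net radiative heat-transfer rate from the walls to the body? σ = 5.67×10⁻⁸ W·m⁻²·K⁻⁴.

For a small grey body in a large enclosure: P_net = εσA(T_body⁴ − T_wall⁴).
A = 4πr² = 0.007854 m²; T_body⁴ − T_wall⁴ = 1.126×10¹² − 4.421×10¹² = -3.295×10¹² K⁴.
|P_net| = 0.49·5.67×10⁻⁸·0.007854·3.295×10¹².

P_net ≈ 719 W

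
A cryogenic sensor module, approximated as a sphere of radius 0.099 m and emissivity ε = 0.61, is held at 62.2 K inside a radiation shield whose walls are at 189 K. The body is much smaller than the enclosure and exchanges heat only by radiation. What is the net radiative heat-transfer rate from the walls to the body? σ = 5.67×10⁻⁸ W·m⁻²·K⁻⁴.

P_net ≈ 5.37 W

For a small grey body in a large enclosure: P_net = εσA(T_body⁴ − T_wall⁴).
A = 4πr² = 0.1232 m²; T_body⁴ − T_wall⁴ = 1.497×10⁷ − 1.276×10⁹ = -1.261×10⁹ K⁴.
|P_net| = 0.61·5.67×10⁻⁸·0.1232·1.261×10⁹.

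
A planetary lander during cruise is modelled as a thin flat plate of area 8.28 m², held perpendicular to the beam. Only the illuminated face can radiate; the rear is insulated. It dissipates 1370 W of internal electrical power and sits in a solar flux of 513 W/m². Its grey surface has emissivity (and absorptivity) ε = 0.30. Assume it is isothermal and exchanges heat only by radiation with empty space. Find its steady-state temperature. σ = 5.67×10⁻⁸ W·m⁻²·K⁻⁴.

At steady state, absorbed solar power + internal power = radiated power.
Absorbed: α·S·A_cross = 0.30·513·8.280 = 1274 W (cross-section A).
Total input = 1274 + 1370 = 2644 W.
Radiated: εσ·A_surf·T⁴ with A_surf = A = 8.280 m².
T⁴ = 2644/(0.30·5.67×10⁻⁸·8.280) = 1.877×10¹⁰ K⁴.

T ≈ 370 K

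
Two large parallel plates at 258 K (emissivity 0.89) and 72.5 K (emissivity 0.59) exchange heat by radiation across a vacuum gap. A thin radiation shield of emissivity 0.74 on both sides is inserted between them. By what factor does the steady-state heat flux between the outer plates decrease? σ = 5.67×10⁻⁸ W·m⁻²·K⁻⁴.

Without shield: q₀ = σΔ(T⁴)/(1/ε₁+1/ε₂−1) with denominator 1.819.
With shield the two gaps are in series; the resistances add: (1/ε₁+1/ε_s−1)+(1/ε_s+1/ε₂−1) = 1.475+2.046 = 3.521.
Heat-flux ratio q₀/q = 3.521/1.819.

factor ≈ 1.94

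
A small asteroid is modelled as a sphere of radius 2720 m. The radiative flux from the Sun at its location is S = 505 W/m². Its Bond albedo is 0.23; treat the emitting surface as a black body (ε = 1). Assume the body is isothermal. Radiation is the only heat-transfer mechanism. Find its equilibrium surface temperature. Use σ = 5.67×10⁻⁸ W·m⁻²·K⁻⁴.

At equilibrium, absorbed power = emitted power.
Absorbing cross-section = πr² = 2.324×10⁷ m²; emitting surface = 4πr² = 9.297×10⁷ m² (ratio 4).
(1−a)S·A_cross = εσ·A_surf·T⁴  ⇒  T⁴ = (1−a)S/(4σ).
T⁴ = 0.770·505/(4·5.67×10⁻⁸) = 1.715×10⁹ K⁴.
T = (1.715×10⁹)^(1/4).

T ≈ 203 K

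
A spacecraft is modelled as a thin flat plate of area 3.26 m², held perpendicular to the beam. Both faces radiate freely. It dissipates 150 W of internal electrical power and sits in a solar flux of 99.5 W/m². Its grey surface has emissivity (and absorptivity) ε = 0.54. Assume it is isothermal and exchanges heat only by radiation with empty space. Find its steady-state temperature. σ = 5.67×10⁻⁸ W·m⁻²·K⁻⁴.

T ≈ 201 K

At steady state, absorbed solar power + internal power = radiated power.
Absorbed: α·S·A_cross = 0.54·99.5·3.260 = 175.2 W (cross-section A).
Total input = 175.2 + 150 = 325.2 W.
Radiated: εσ·A_surf·T⁴ with A_surf = 2A = 6.520 m².
T⁴ = 325.2/(0.54·5.67×10⁻⁸·6.520) = 1.629×10⁹ K⁴.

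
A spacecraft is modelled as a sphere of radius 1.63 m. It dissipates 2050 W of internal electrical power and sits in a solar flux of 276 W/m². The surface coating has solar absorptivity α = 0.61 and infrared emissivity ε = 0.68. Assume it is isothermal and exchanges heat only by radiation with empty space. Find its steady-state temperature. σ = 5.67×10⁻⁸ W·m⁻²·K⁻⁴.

T ≈ 228 K

At steady state, absorbed solar power + internal power = radiated power.
Absorbed: α·S·A_cross = 0.61·276·8.347 = 1405 W (cross-section πr²).
Total input = 1405 + 2050 = 3455 W.
Radiated: εσ·A_surf·T⁴ with A_surf = 4πr² = 33.39 m².
T⁴ = 3455/(0.68·5.67×10⁻⁸·33.39) = 2.684×10⁹ K⁴.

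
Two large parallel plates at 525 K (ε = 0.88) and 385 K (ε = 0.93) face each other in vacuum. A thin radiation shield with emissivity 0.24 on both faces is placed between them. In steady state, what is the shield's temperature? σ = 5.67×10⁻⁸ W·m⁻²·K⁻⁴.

In steady state the net flux on the hot side equals that on the cold side.
σ(T₁⁴−T_s⁴)/D₁ = σ(T_s⁴−T₂⁴)/D₂, with D₁ = 1/ε₁+1/ε_s−1 = 4.303, D₂ = 1/ε_s+1/ε₂−1 = 4.242.
Solve for T_s⁴: T_s⁴ = (D₂·T₁⁴ + D₁·T₂⁴)/(D₁+D₂) = 4.878×10¹⁰ K⁴.

T_s ≈ 470 K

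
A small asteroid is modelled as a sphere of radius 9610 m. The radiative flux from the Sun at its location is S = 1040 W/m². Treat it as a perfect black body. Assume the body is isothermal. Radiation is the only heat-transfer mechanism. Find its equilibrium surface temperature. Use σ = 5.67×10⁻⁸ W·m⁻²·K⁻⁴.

T ≈ 260 K

At equilibrium, absorbed power = emitted power.
Absorbing cross-section = πr² = 2.901×10⁸ m²; emitting surface = 4πr² = 1.161×10⁹ m² (ratio 4).
S·A_cross = εσ·A_surf·T⁴  ⇒  T⁴ = S/(4σ).
T⁴ = 1.00·1040/(4·5.67×10⁻⁸) = 4.586×10⁹ K⁴.
T = (4.586×10⁹)^(1/4).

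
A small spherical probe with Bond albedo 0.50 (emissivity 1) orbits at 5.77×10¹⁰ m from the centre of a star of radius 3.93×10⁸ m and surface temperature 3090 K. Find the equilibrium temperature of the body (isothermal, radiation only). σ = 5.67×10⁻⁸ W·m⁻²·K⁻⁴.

The star's surface emits σT_*⁴; at distance d the flux is S = σT_*⁴(R_*/d)².
S = 5.67×10⁻⁸·(3090)⁴·(3.93×10⁸/5.77×10¹⁰)² = 239.8 W/m².
For an isothermal sphere T⁴ = (1−a)S/(4σ) = 5.287×10⁸ K⁴.

T ≈ 152 K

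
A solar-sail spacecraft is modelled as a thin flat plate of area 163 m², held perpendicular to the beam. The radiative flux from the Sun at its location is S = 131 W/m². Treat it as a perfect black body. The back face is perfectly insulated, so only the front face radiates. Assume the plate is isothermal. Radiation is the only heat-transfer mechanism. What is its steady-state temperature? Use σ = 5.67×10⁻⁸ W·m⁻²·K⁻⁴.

At equilibrium, absorbed power = emitted power.
Absorbing cross-section = A = 163.0 m²; emitting surface = A = 163.0 m² (ratio 1).
S·A_cross = εσ·A_surf·T⁴  ⇒  T⁴ = S/(1σ).
T⁴ = 1.00·131/(1·5.67×10⁻⁸) = 2.310×10⁹ K⁴.
T = (2.310×10⁹)^(1/4).

T ≈ 219 K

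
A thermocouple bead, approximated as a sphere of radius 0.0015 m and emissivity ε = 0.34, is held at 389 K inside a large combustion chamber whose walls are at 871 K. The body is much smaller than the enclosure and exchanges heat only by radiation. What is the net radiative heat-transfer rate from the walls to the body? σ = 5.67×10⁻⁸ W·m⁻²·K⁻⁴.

For a small grey body in a large enclosure: P_net = εσA(T_body⁴ − T_wall⁴).
A = 4πr² = 2.827×10⁻⁵ m²; T_body⁴ − T_wall⁴ = 2.290×10¹⁰ − 5.755×10¹¹ = -5.526×10¹¹ K⁴.
|P_net| = 0.34·5.67×10⁻⁸·2.827×10⁻⁵·5.526×10¹¹.

P_net ≈ 0.301 W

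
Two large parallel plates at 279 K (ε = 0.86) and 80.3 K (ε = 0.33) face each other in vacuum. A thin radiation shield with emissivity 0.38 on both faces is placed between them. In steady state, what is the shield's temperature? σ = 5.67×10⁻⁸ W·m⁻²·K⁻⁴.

In steady state the net flux on the hot side equals that on the cold side.
σ(T₁⁴−T_s⁴)/D₁ = σ(T_s⁴−T₂⁴)/D₂, with D₁ = 1/ε₁+1/ε_s−1 = 2.794, D₂ = 1/ε_s+1/ε₂−1 = 4.662.
Solve for T_s⁴: T_s⁴ = (D₂·T₁⁴ + D₁·T₂⁴)/(D₁+D₂) = 3.804×10⁹ K⁴.

T_s ≈ 248 K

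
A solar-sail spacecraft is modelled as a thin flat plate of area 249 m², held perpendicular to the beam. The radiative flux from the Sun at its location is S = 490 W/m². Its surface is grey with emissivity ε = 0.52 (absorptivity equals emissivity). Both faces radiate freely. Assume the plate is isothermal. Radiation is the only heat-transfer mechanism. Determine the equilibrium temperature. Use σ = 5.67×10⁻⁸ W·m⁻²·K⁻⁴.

T ≈ 256 K

At equilibrium, absorbed power = emitted power.
Absorbing cross-section = A = 249.0 m²; emitting surface = 2A = 498.0 m² (ratio 2).
εS·A_cross = εσ·A_surf·T⁴  ⇒  T⁴ = S/(2σ)   (ε cancels).
T⁴ = 490/(2·5.67×10⁻⁸) = 4.321×10⁹ K⁴.
T = (4.321×10⁹)^(1/4).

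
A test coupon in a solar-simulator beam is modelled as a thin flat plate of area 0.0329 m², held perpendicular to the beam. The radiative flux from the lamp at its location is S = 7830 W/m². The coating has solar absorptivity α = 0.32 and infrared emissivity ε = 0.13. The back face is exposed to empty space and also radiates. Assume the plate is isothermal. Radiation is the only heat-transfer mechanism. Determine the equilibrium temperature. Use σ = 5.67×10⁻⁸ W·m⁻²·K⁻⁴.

At equilibrium, absorbed power = emitted power.
Absorbing cross-section = A = 0.03290 m²; emitting surface = 2A = 0.06580 m² (ratio 2).
αS·A_cross = εσ·A_surf·T⁴  ⇒  T⁴ = αS/(ε·2σ).
T⁴ = 0.320·7830/(0.13·2·5.67×10⁻⁸) = 1.700×10¹¹ K⁴.
T = (1.700×10¹¹)^(1/4).

T ≈ 642 K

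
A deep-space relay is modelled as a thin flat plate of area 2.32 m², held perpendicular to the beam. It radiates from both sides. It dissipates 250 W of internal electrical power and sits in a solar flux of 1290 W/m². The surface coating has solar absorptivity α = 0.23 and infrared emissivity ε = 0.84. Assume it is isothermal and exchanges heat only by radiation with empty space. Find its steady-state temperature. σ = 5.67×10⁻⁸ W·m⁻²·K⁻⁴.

T ≈ 255 K

At steady state, absorbed solar power + internal power = radiated power.
Absorbed: α·S·A_cross = 0.23·1290·2.320 = 688.3 W (cross-section A).
Total input = 688.3 + 250 = 938.3 W.
Radiated: εσ·A_surf·T⁴ with A_surf = 2A = 4.640 m².
T⁴ = 938.3/(0.84·5.67×10⁻⁸·4.640) = 4.246×10⁹ K⁴.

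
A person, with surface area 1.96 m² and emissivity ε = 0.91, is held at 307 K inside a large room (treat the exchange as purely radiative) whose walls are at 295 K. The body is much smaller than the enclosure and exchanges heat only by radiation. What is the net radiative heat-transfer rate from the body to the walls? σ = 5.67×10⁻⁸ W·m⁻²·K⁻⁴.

For a small grey body in a large enclosure: P_net = εσA(T_body⁴ − T_wall⁴).
A = 1.96 m²; T_body⁴ − T_wall⁴ = 8.883×10⁹ − 7.573×10⁹ = 1.310×10⁹ K⁴.
|P_net| = 0.91·5.67×10⁻⁸·1.960·1.310×10⁹.

P_net ≈ 132 W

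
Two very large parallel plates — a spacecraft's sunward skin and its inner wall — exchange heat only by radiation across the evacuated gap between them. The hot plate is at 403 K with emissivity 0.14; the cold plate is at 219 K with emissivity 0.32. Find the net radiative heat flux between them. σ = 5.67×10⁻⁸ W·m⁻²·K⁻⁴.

For two infinite grey parallel plates, q = σ(T₁⁴ − T₂⁴)/(1/ε₁ + 1/ε₂ − 1).
T₁⁴ − T₂⁴ = 2.638×10¹⁰ − 2.300×10⁹ = 2.408×10¹⁰ K⁴.
1/ε₁ + 1/ε₂ − 1 = 7.143 + 3.125 − 1 = 9.268.
q = 5.67×10⁻⁸ × 2.408×10¹⁰ / 9.268.

q ≈ 147 W/m²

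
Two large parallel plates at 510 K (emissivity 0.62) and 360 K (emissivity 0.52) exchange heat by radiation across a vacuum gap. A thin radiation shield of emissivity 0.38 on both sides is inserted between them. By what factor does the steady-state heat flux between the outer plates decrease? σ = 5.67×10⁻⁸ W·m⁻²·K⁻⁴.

factor ≈ 2.68

Without shield: q₀ = σΔ(T⁴)/(1/ε₁+1/ε₂−1) with denominator 2.536.
With shield the two gaps are in series; the resistances add: (1/ε₁+1/ε_s−1)+(1/ε_s+1/ε₂−1) = 3.244+3.555 = 6.799.
Heat-flux ratio q₀/q = 6.799/2.536.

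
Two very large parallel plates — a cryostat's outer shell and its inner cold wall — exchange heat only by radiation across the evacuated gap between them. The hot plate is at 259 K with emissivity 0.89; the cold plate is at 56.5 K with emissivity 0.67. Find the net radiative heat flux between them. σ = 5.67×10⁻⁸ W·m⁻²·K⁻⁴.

For two infinite grey parallel plates, q = σ(T₁⁴ − T₂⁴)/(1/ε₁ + 1/ε₂ − 1).
T₁⁴ − T₂⁴ = 4.500×10⁹ − 1.019×10⁷ = 4.490×10⁹ K⁴.
1/ε₁ + 1/ε₂ − 1 = 1.124 + 1.493 − 1 = 1.616.
q = 5.67×10⁻⁸ × 4.490×10⁹ / 1.616.

q ≈ 158 W/m²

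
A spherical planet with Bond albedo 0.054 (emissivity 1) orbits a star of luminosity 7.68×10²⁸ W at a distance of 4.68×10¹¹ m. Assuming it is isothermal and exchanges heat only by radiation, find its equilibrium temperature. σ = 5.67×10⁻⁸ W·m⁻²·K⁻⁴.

First find the stellar flux at distance d: S = L/(4πd²) = 7.68×10²⁸/(4π·(4.68×10¹¹)²) = 27900 W/m².
For an isothermal sphere, absorbed (1−a)S·πr² = emitted σ·4πr²·T⁴, so T⁴ = (1−a)S/(4σ).
T⁴ = 0.946·27900/(4·5.67×10⁻⁸) = 1.164×10¹¹ K⁴.

T ≈ 584 K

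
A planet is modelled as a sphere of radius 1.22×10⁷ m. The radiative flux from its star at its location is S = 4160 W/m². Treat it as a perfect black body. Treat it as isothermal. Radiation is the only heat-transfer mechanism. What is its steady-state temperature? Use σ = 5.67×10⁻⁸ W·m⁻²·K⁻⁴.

T ≈ 368 K

At equilibrium, absorbed power = emitted power.
Absorbing cross-section = πr² = 4.676×10¹⁴ m²; emitting surface = 4πr² = 1.870×10¹⁵ m² (ratio 4).
S·A_cross = εσ·A_surf·T⁴  ⇒  T⁴ = S/(4σ).
T⁴ = 1.00·4160/(4·5.67×10⁻⁸) = 1.834×10¹⁰ K⁴.
T = (1.834×10¹⁰)^(1/4).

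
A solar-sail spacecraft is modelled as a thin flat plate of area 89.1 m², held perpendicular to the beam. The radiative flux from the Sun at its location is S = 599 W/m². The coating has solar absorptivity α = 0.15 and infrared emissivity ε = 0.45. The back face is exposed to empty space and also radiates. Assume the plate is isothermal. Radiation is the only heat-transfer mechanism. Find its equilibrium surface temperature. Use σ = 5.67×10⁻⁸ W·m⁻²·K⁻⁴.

T ≈ 205 K

At equilibrium, absorbed power = emitted power.
Absorbing cross-section = A = 89.10 m²; emitting surface = 2A = 178.2 m² (ratio 2).
αS·A_cross = εσ·A_surf·T⁴  ⇒  T⁴ = αS/(ε·2σ).
T⁴ = 0.150·599/(0.45·2·5.67×10⁻⁸) = 1.761×10⁹ K⁴.
T = (1.761×10⁹)^(1/4).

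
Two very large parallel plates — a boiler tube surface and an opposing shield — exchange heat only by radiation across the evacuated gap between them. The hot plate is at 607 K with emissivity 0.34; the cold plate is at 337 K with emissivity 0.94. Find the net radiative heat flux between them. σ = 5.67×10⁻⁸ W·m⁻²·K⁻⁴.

q ≈ 2320 W/m²

For two infinite grey parallel plates, q = σ(T₁⁴ − T₂⁴)/(1/ε₁ + 1/ε₂ − 1).
T₁⁴ − T₂⁴ = 1.358×10¹¹ − 1.290×10¹⁰ = 1.229×10¹¹ K⁴.
1/ε₁ + 1/ε₂ − 1 = 2.941 + 1.064 − 1 = 3.005.
q = 5.67×10⁻⁸ × 1.229×10¹¹ / 3.005.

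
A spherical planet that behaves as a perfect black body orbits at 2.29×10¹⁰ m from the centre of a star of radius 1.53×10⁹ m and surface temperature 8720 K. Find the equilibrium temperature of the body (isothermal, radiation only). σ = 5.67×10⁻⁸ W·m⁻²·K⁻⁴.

The star's surface emits σT_*⁴; at distance d the flux is S = σT_*⁴(R_*/d)².
S = 5.67×10⁻⁸·(8720)⁴·(1.53×10⁹/2.29×10¹⁰)² = 1.463×10⁶ W/m².
For an isothermal sphere T⁴ = (1−a)S/(4σ) = 6.452×10¹² K⁴.

T ≈ 1590 K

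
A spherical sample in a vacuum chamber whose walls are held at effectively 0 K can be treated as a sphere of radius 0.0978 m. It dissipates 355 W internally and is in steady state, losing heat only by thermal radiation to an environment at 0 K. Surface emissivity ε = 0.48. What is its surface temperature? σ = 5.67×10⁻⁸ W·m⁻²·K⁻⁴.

T ≈ 574 K

Steady state: internal power = radiated power, P = εσA T⁴.
Radiating area A = 4πr² = 0.1202 m².
T⁴ = P/(εσA) = 355/(0.48·5.67×10⁻⁸·0.1202) = 1.085×10¹¹ K⁴.
T = (1.085×10¹¹)^(1/4).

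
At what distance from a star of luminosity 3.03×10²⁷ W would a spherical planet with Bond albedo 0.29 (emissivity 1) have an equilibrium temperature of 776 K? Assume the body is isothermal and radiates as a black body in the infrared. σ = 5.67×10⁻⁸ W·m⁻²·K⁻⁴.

For an isothermal black-emitting sphere, (1−a)S·πr² = σ·4πr²·T⁴ ⇒ S = 4σT⁴/(1−a).
S = 4·5.67×10⁻⁸·(776)⁴/0.710 = 1.158×10⁵ W/m².
Flux falls as S = L/(4πd²), so d = √(L/(4πS)) = √(3.03×10²⁷/(4π·1.158×10⁵)).

d ≈ 4.56×10¹⁰ m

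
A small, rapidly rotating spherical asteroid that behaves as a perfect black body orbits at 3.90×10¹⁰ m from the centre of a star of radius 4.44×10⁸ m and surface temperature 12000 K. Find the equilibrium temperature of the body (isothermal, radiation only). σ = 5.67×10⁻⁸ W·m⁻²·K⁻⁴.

The star's surface emits σT_*⁴; at distance d the flux is S = σT_*⁴(R_*/d)².
S = 5.67×10⁻⁸·(12000)⁴·(4.44×10⁸/3.90×10¹⁰)² = 1.524×10⁵ W/m².
For an isothermal sphere T⁴ = (1−a)S/(4σ) = 6.719×10¹¹ K⁴.

T ≈ 905 K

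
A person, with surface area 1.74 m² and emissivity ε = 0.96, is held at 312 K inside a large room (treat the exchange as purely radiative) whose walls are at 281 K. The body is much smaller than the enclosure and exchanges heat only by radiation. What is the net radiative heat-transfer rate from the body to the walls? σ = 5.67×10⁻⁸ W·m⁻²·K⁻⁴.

P_net ≈ 307 W

For a small grey body in a large enclosure: P_net = εσA(T_body⁴ − T_wall⁴).
A = 1.74 m²; T_body⁴ − T_wall⁴ = 9.476×10⁹ − 6.235×10⁹ = 3.241×10⁹ K⁴.
|P_net| = 0.96·5.67×10⁻⁸·1.740·3.241×10⁹.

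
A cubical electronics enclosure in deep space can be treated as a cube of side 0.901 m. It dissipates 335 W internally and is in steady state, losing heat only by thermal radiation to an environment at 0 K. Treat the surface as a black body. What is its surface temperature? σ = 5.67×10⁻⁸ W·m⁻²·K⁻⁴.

Steady state: internal power = radiated power, P = εσA T⁴.
Radiating area A = 6L² = 4.871 m².
T⁴ = P/(εσA) = 335/(1.0·5.67×10⁻⁸·4.871) = 1.213×10⁹ K⁴.
T = (1.213×10⁹)^(1/4).

T ≈ 187 K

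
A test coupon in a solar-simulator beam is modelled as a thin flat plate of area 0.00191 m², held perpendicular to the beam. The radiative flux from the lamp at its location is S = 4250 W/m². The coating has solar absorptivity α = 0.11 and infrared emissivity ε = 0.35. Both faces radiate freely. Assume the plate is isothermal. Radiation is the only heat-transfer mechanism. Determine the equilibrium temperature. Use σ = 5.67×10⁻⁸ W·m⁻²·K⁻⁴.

T ≈ 329 K

At equilibrium, absorbed power = emitted power.
Absorbing cross-section = A = 0.001910 m²; emitting surface = 2A = 0.003820 m² (ratio 2).
αS·A_cross = εσ·A_surf·T⁴  ⇒  T⁴ = αS/(ε·2σ).
T⁴ = 0.110·4250/(0.35·2·5.67×10⁻⁸) = 1.178×10¹⁰ K⁴.
T = (1.178×10¹⁰)^(1/4).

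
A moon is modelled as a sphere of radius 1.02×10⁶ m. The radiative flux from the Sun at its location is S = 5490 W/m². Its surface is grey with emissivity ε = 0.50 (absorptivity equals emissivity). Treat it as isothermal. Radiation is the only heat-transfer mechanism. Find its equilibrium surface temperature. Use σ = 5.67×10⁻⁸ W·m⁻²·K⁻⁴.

T ≈ 394 K

At equilibrium, absorbed power = emitted power.
Absorbing cross-section = πr² = 3.269×10¹² m²; emitting surface = 4πr² = 1.307×10¹³ m² (ratio 4).
εS·A_cross = εσ·A_surf·T⁴  ⇒  T⁴ = S/(4σ)   (ε cancels).
T⁴ = 5490/(4·5.67×10⁻⁸) = 2.421×10¹⁰ K⁴.
T = (2.421×10¹⁰)^(1/4).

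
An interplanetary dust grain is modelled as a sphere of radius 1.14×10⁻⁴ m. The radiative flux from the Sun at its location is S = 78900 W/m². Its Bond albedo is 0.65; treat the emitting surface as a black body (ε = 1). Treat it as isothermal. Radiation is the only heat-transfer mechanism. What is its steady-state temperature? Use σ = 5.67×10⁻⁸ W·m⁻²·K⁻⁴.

At equilibrium, absorbed power = emitted power.
Absorbing cross-section = πr² = 4.083×10⁻⁸ m²; emitting surface = 4πr² = 1.633×10⁻⁷ m² (ratio 4).
(1−a)S·A_cross = εσ·A_surf·T⁴  ⇒  T⁴ = (1−a)S/(4σ).
T⁴ = 0.350·78900/(4·5.67×10⁻⁸) = 1.218×10¹¹ K⁴.
T = (1.218×10¹¹)^(1/4).

T ≈ 591 K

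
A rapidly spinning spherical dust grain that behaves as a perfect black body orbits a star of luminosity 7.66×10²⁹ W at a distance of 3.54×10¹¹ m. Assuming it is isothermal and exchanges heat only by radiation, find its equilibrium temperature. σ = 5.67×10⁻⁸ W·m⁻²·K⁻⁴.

T ≈ 1210 K

First find the stellar flux at distance d: S = L/(4πd²) = 7.66×10²⁹/(4π·(3.54×10¹¹)²) = 4.864×10⁵ W/m².
For an isothermal sphere, absorbed (1−a)S·πr² = emitted σ·4πr²·T⁴, so T⁴ = (1−a)S/(4σ).
T⁴ = 1.00·4.864×10⁵/(4·5.67×10⁻⁸) = 2.145×10¹² K⁴.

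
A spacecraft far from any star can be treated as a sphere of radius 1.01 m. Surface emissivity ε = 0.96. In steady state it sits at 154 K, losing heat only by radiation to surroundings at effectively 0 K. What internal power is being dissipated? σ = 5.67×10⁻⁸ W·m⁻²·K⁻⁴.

P ≈ 392 W

Steady state: P = εσA T⁴.
A = 4πr² = 12.82 m²; T⁴ = (154)⁴ = 5.624×10⁸ K⁴.
P = 0.96 × 5.67×10⁻⁸ × 12.82 × 5.624×10⁸.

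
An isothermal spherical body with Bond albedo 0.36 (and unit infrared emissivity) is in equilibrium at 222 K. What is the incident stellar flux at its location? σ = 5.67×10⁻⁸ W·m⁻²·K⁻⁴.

S ≈ 861 W/m²

(1−a)S·πr² = σ·4πr²·T⁴ ⇒ S = 4σT⁴/(1−a).
S = 4·5.67×10⁻⁸·2.429×10⁹/0.640.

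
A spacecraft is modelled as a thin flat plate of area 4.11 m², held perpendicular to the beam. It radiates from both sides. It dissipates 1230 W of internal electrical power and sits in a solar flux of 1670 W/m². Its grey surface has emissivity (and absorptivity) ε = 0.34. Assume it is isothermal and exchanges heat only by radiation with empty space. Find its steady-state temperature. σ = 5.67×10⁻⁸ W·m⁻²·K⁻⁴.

T ≈ 387 K

At steady state, absorbed solar power + internal power = radiated power.
Absorbed: α·S·A_cross = 0.34·1670·4.110 = 2334 W (cross-section A).
Total input = 2334 + 1230 = 3564 W.
Radiated: εσ·A_surf·T⁴ with A_surf = 2A = 8.220 m².
T⁴ = 3564/(0.34·5.67×10⁻⁸·8.220) = 2.249×10¹⁰ K⁴.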